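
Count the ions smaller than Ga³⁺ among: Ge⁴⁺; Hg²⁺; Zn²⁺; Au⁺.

Ge⁴⁺ (Z=32, 28 e⁻), Ga³⁺ (Z=31, 28 e⁻), Zn²⁺ (Z=30, 28 e⁻), Hg²⁺ (Z=80, 78 e⁻), Au⁺ (Z=79, 78 e⁻). Ge⁴⁺ < Ga³⁺ (isoelectronic, higher Z=32 is smaller); Ga³⁺ < Zn²⁺ (isoelectronic, higher Z=31 is smaller); Zn²⁺ < Hg²⁺ (same group, period 4 vs 6); Hg²⁺ < Au⁺ (isoelectronic, higher Z=80 is smaller).
Relative to Ga³⁺, the ions that are smaller are Ge⁴⁺. So 1 is smaller.

1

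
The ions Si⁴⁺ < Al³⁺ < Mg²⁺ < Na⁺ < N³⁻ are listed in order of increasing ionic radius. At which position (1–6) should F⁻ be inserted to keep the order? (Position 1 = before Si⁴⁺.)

These species are isoelectronic with 10 electrons. The only difference is the number of protons: Si⁴⁺ (Z=14), Al³⁺ (Z=13), Mg²⁺ (Z=12), Na⁺ (Z=11), F⁻ (Z=9), N³⁻ (Z=7). The strongest nuclear pull (Si⁴⁺) gives the smallest ion.
Putting F⁻ in gives Si⁴⁺ < Al³⁺ < Mg²⁺ < Na⁺ < F⁻ < N³⁻; it lands at slot 5.

5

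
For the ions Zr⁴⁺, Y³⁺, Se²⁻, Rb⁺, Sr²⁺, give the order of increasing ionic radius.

Isoelectronic series (36 e⁻ each). Size is set by nuclear charge: more protons means a smaller ion. Zr⁴⁺ (Z=40), Y³⁺ (Z=39), Sr²⁺ (Z=38), Rb⁺ (Z=37), Se²⁻ (Z=34).

Zr⁴⁺ < Y³⁺ < Sr²⁺ < Rb⁺ < Se²⁻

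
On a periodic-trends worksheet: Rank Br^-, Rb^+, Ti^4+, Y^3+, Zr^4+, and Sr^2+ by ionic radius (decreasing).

Br^- > Rb^+ > Sr^2+ > Y^3+ > Zr^4+ > Ti^4+

Work out protons and electrons: Ti^4+: 18 e⁻, Z=22, Zr^4+: 36 e⁻, Z=40, Y^3+: 36 e⁻, Z=39, Sr^2+: 36 e⁻, Z=38, Rb^+: 36 e⁻, Z=37, Br^-: 36 e⁻, Z=35. Ti^4+ < Zr^4+ (same group, period 4 vs 5); Zr^4+ < Y^3+ (isoelectronic, higher Z=40 is smaller); Y^3+ < Sr^2+ (isoelectronic, higher Z=39 is smaller); Sr^2+ < Rb^+ (isoelectronic, higher Z=38 is smaller); Rb^+ < Br^- (isoelectronic, higher Z=37 is smaller).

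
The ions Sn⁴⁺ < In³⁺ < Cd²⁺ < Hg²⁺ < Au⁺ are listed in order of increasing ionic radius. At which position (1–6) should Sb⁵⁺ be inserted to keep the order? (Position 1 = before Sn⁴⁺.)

First list Z and electron count for each: Sb⁵⁺ (Z=51, 46 e⁻), Sn⁴⁺ (Z=50, 46 e⁻), In³⁺ (Z=49, 46 e⁻), Cd²⁺ (Z=48, 46 e⁻), Hg²⁺ (Z=80, 78 e⁻), Au⁺ (Z=79, 78 e⁻). Sb⁵⁺ < Sn⁴⁺ (isoelectronic, higher Z=51 is smaller); Sn⁴⁺ < In³⁺ (isoelectronic, higher Z=50 is smaller); In³⁺ < Cd²⁺ (both 46 e⁻, Z=49>48); Cd²⁺ < Hg²⁺ (same group, 1 shell fewer); Hg²⁺ < Au⁺ (both 78 e⁻, Z=80>79).
The complete sequence is Sb⁵⁺ < Sn⁴⁺ < In³⁺ < Cd²⁺ < Hg²⁺ < Au⁺. Sb⁵⁺ sits at position 1.

1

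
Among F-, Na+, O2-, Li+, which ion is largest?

O2-

Li+ (Z=3, 2 e⁻), Na+ (Z=11, 10 e⁻), F- (Z=9, 10 e⁻), O2- (Z=8, 10 e⁻). Li+ < Na+ (same group, 1 shell fewer); Na+ < F- (isoelectronic, higher Z=11 is smaller); F- < O2- (isoelectronic, higher Z=9 is smaller).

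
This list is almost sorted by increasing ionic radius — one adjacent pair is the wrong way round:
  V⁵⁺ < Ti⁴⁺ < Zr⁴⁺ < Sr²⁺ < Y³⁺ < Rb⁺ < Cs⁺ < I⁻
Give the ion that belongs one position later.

Sr²⁺

Compare adjacent ions: Y³⁺ and Sr²⁺ share 36 electrons; the higher nuclear charge on Y (Z=39) contracts it more, so Y³⁺ < Sr²⁺ — yet in this increasing list Sr²⁺ sits before Y³⁺. Nothing else is reversed, so Sr²⁺ should move one place to the right.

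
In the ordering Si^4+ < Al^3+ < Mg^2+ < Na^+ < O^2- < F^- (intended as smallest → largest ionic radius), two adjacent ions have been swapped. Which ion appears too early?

The pair O^2-, F^- is the wrong way round — both have 10 electrons but Z(F)=9 > Z(O)=8, so F^- should be the smaller of the two. All other adjacent pairs agree with periodic trends, so O^2- is the misplaced ion.

O^2-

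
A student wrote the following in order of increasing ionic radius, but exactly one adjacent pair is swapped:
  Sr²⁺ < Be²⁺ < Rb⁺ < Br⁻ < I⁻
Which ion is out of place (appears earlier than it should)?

Sr²⁺

Check each adjacent pair. Sr²⁺ and Be²⁺ are reversed: same group and charge — period 2 sits above period 5, so Be²⁺ is smaller. No other neighbouring pair contradicts the periodic trends, so Sr²⁺ is the ion listed too early.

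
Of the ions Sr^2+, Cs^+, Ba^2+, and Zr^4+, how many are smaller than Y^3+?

Zr^4+: 36 e⁻, Z=40, Y^3+: 36 e⁻, Z=39, Sr^2+: 36 e⁻, Z=38, Ba^2+: 54 e⁻, Z=56, Cs^+: 54 e⁻, Z=55. Zr^4+ < Y^3+ (both 36 e⁻, Z=40>39); Y^3+ < Sr^2+ (both 36 e⁻, Z=39>38); Sr^2+ < Ba^2+ (same group, 1 shell fewer); Ba^2+ < Cs^+ (both 54 e⁻, Z=56>55).
Placing each against Y^3+: smaller — Zr^4+; larger — Sr^2+, Ba^2+, Cs^+. That's 1.

1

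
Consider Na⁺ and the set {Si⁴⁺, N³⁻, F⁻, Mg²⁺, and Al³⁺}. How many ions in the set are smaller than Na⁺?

All of these have 10 electrons (isoelectronic). With the same electron cloud, the ion with the most protons pulls it in tightest. Nuclear charges: Si⁴⁺ (Z=14), Al³⁺ (Z=13), Mg²⁺ (Z=12), Na⁺ (Z=11), F⁻ (Z=9), N³⁻ (Z=7). Highest Z is smallest.
Ordering all of them (including Na⁺) by radius gives Si⁴⁺ < Al³⁺ < Mg²⁺ < Na⁺ < F⁻ < N³⁻. That's 3.

3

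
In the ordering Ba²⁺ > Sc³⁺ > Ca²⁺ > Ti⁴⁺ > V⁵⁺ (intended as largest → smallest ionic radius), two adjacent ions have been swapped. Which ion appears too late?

Compare adjacent ions: they are isoelectronic (18 e⁻) and Sc has more protons than Ca (21 vs 20), making Sc³⁺ smaller — yet in this decreasing list Sc³⁺ sits before Ca²⁺. Nothing else is reversed, so Ca²⁺ should move one place to the left.

Ca²⁺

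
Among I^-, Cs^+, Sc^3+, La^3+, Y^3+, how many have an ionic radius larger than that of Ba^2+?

2

Work out protons and electrons: Sc^3+: 18 e⁻, Z=21, Y^3+: 36 e⁻, Z=39, La^3+: 54 e⁻, Z=57, Ba^2+: 54 e⁻, Z=56, Cs^+: 54 e⁻, Z=55, I^-: 54 e⁻, Z=53. Sc^3+ < Y^3+ (same group, 1 shell fewer); Y^3+ < La^3+ (same group, period 5 vs 6); La^3+ < Ba^2+ (both 54 e⁻, Z=57>56); Ba^2+ < Cs^+ (isoelectronic, higher Z=56 is smaller); Cs^+ < I^- (isoelectronic, higher Z=55 is smaller).
Ordering all of them (including Ba^2+) by radius gives Sc^3+ < Y^3+ < La^3+ < Ba^2+ < Cs^+ < I^-. Count: 2.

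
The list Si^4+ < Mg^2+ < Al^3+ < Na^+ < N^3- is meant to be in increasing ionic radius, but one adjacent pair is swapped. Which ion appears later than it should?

Al^3+

Scanning neighbour by neighbour, only Mg^2+/Al^3+ violates a trend: both have 10 electrons but Z(Al)=13 > Z(Mg)=12, so Al^3+ should be the smaller of the two. That makes Al^3+ the one sitting a position late relative to where it belongs.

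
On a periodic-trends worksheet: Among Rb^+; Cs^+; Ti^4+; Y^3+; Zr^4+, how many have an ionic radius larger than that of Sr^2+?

2

Work out protons and electrons: Ti^4+: 18 e⁻, Z=22, Zr^4+: 36 e⁻, Z=40, Y^3+: 36 e⁻, Z=39, Sr^2+: 36 e⁻, Z=38, Rb^+: 36 e⁻, Z=37, Cs^+: 54 e⁻, Z=55. Ti^4+ < Zr^4+ (same group, 1 shell fewer); Zr^4+ < Y^3+ (isoelectronic, higher Z=40 is smaller); Y^3+ < Sr^2+ (isoelectronic, higher Z=39 is smaller); Sr^2+ < Rb^+ (both 36 e⁻, Z=38>37); Rb^+ < Cs^+ (same group, 1 shell fewer).
Relative to Sr^2+, the ions that are larger are Rb^+, Cs^+. So 2 are larger.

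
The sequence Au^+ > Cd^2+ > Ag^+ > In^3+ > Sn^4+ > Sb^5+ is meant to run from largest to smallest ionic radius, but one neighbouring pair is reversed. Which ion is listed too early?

Cd^2+

Check each adjacent pair. Cd^2+ and Ag^+ are reversed: they are isoelectronic (46 e⁻) and Cd has more protons than Ag (48 vs 47), making Cd^2+ smaller. No other neighbouring pair contradicts the periodic trends, so Cd^2+ is the ion listed too early.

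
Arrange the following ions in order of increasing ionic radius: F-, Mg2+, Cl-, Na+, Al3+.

Al3+ < Mg2+ < Na+ < F- < Cl-

First list Z and electron count for each: Al3+: 10 e⁻, Z=13, Mg2+: 10 e⁻, Z=12, Na+: 10 e⁻, Z=11, F-: 10 e⁻, Z=9, Cl-: 18 e⁻, Z=17. Al3+ < Mg2+ (isoelectronic, higher Z=13 is smaller); Mg2+ < Na+ (both 10 e⁻, Z=12>11); Na+ < F- (both 10 e⁻, Z=11>9); F- < Cl- (same group, 1 shell fewer).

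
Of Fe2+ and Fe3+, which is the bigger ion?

Fe2+

For a single element, ionic radius drops as positive charge rises — Fe3+ < Fe2+.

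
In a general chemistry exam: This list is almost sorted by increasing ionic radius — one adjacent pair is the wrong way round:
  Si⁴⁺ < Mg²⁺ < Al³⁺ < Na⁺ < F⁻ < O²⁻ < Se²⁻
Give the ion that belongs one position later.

Mg²⁺

Compare adjacent ions: they are isoelectronic (10 e⁻) and Al has more protons than Mg (13 vs 12), making Al³⁺ smaller — yet in this increasing list Mg²⁺ sits before Al³⁺. Nothing else is reversed, so Mg²⁺ should move one place to the right.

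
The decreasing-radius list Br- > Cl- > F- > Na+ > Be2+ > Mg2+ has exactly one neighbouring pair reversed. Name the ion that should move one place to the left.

Check each adjacent pair. Be2+ and Mg2+ are reversed: Be2+ and Mg2+ are in one column with the same charge; the lighter period-2 ion has one fewer shell and is smaller. No other neighbouring pair contradicts the periodic trends, so Mg2+ is the ion listed too late.

Mg2+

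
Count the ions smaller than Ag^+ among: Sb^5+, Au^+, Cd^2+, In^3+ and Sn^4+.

Tabulating Z and e⁻: Sb^5+ (Z=51, 46 e⁻), Sn^4+ (Z=50, 46 e⁻), In^3+ (Z=49, 46 e⁻), Cd^2+ (Z=48, 46 e⁻), Ag^+ (Z=47, 46 e⁻), Au^+ (Z=79, 78 e⁻). Sb^5+ < Sn^4+ (both 46 e⁻, Z=51>50); Sn^4+ < In^3+ (both 46 e⁻, Z=50>49); In^3+ < Cd^2+ (both 46 e⁻, Z=49>48); Cd^2+ < Ag^+ (isoelectronic, higher Z=48 is smaller); Ag^+ < Au^+ (same group, period 5 vs 6).
Placing each against Ag^+: smaller — Sb^5+, Sn^4+, In^3+, Cd^2+; larger — Au^+. So 4 are smaller.

4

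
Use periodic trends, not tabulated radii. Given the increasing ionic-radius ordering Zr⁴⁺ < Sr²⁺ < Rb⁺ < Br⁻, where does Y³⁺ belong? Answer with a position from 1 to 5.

All of these have 36 electrons (isoelectronic). With the same electron cloud, the ion with the most protons pulls it in tightest. Nuclear charges: Zr⁴⁺ (Z=40), Y³⁺ (Z=39), Sr²⁺ (Z=38), Rb⁺ (Z=37), Br⁻ (Z=35). Highest Z is smallest.
With Y³⁺ included the full order is Zr⁴⁺ < Y³⁺ < Sr²⁺ < Rb⁺ < Br⁻, so it takes position 2.

2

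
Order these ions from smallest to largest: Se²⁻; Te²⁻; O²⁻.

These ions sit in one column with identical charge. Each step down the periodic table adds a principal shell, increasing the radius.

O²⁻ < Se²⁻ < Te²⁻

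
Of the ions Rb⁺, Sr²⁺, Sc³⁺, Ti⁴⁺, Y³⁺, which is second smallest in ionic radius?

Sc³⁺

First list Z and electron count for each: Ti⁴⁺ (Z=22, 18 e⁻), Sc³⁺ (Z=21, 18 e⁻), Y³⁺ (Z=39, 36 e⁻), Sr²⁺ (Z=38, 36 e⁻), Rb⁺ (Z=37, 36 e⁻). Ti⁴⁺ < Sc³⁺ (both 18 e⁻, Z=22>21); Sc³⁺ < Y³⁺ (same group, period 4 vs 5); Y³⁺ < Sr²⁺ (both 36 e⁻, Z=39>38); Sr²⁺ < Rb⁺ (isoelectronic, higher Z=38 is smaller).
Full ascending order: Ti⁴⁺ < Sc³⁺ < Y³⁺ < Sr²⁺ < Rb⁺. Counting from the smallest, position 2 is Sc³⁺.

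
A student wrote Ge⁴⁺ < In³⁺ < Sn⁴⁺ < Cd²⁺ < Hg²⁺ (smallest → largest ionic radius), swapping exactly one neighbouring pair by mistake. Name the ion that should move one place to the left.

Sn⁴⁺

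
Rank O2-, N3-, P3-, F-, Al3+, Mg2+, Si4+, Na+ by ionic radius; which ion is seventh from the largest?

Work out protons and electrons: Si4+: 10 e⁻, Z=14, Al3+: 10 e⁻, Z=13, Mg2+: 10 e⁻, Z=12, Na+: 10 e⁻, Z=11, F-: 10 e⁻, Z=9, O2-: 10 e⁻, Z=8, N3-: 10 e⁻, Z=7, P3-: 18 e⁻, Z=15. Si4+ < Al3+ (both 10 e⁻, Z=14>13); Al3+ < Mg2+ (both 10 e⁻, Z=13>12); Mg2+ < Na+ (isoelectronic, higher Z=12 is smaller); Na+ < F- (isoelectronic, higher Z=11 is smaller); F- < O2- (both 10 e⁻, Z=9>8); O2- < N3- (isoelectronic, higher Z=8 is smaller); N3- < P3- (same group, 1 shell fewer).
That gives Si4+ < Al3+ < Mg2+ < Na+ < F- < O2- < N3- < P3-. From the largest end, number 7 is Al3+.

Al3+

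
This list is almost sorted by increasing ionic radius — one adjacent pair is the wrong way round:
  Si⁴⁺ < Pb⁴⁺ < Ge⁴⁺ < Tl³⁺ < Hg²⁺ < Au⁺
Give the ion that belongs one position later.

The pair Pb⁴⁺, Ge⁴⁺ is the wrong way round — both in group 14 with the same charge; Ge⁴⁺ (period 4) has the smaller radius. All other adjacent pairs agree with periodic trends, so Pb⁴⁺ is the misplaced ion.

Pb⁴⁺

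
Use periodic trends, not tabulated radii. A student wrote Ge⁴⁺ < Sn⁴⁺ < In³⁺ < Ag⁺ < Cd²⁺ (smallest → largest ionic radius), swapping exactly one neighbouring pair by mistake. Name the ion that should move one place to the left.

Cd²⁺

Check each adjacent pair. Ag⁺ and Cd²⁺ are reversed: they are isoelectronic (46 e⁻) and Cd has more protons than Ag (48 vs 47), making Cd²⁺ smaller. No other neighbouring pair contradicts the periodic trends, so Cd²⁺ is the ion listed too late.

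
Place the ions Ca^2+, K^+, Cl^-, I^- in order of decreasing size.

Electron counts and nuclear charges: Ca^2+ has 18 e⁻ (Z=20), K^+ has 18 e⁻ (Z=19), Cl^- has 18 e⁻ (Z=17), I^- has 54 e⁻ (Z=53). Ca^2+ < K^+ (both 18 e⁻, Z=20>19); K^+ < Cl^- (both 18 e⁻, Z=19>17); Cl^- < I^- (same group, 2 shells fewer).

I^- > Cl^- > K^+ > Ca^2+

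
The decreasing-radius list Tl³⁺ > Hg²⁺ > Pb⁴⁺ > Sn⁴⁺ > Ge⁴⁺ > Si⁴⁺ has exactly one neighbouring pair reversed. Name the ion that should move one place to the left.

Hg²⁺

Compare adjacent ions: they are isoelectronic (78 e⁻) and Tl has more protons than Hg (81 vs 80), making Tl³⁺ smaller — yet in this decreasing list Tl³⁺ sits before Hg²⁺. Nothing else is reversed, so Hg²⁺ should move one place to the left.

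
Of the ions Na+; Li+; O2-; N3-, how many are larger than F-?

Li+ has 2 e⁻ (Z=3), Na+ has 10 e⁻ (Z=11), F- has 10 e⁻ (Z=9), O2- has 10 e⁻ (Z=8), N3- has 10 e⁻ (Z=7). Li+ < Na+ (same group, 1 shell fewer); Na+ < F- (isoelectronic, higher Z=11 is smaller); F- < O2- (isoelectronic, higher Z=9 is smaller); O2- < N3- (both 10 e⁻, Z=8>7).
Overall: Li+ < Na+ < F- < O2- < N3-. F- has 2 below it and 2 above. That's 2.

2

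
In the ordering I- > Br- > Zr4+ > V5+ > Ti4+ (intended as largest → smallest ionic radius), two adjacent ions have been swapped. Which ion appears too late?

Check each adjacent pair. V5+ and Ti4+ are reversed: V5+ and Ti4+ share 18 electrons; the higher nuclear charge on V (Z=23) contracts it more, so V5+ < Ti4+. No other neighbouring pair contradicts the periodic trends, so Ti4+ is the ion listed too late.

Ti4+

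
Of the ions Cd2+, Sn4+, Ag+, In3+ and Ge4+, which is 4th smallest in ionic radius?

Work out protons and electrons: Ge4+: 28 e⁻, Z=32, Sn4+: 46 e⁻, Z=50, In3+: 46 e⁻, Z=49, Cd2+: 46 e⁻, Z=48, Ag+: 46 e⁻, Z=47. Ge4+ < Sn4+ (same group, period 4 vs 5); Sn4+ < In3+ (both 46 e⁻, Z=50>49); In3+ < Cd2+ (isoelectronic, higher Z=49 is smaller); Cd2+ < Ag+ (both 46 e⁻, Z=48>47).
That gives Ge4+ < Sn4+ < In3+ < Cd2+ < Ag+. From the smallest end, number 4 is Cd2+.

Cd2+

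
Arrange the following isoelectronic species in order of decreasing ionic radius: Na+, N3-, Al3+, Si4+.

N3- > Na+ > Al3+ > Si4+

These species are isoelectronic with 10 electrons. The only difference is the number of protons: Si4+ (Z=14), Al3+ (Z=13), Na+ (Z=11), N3- (Z=7). The strongest nuclear pull (Si4+) gives the smallest ion.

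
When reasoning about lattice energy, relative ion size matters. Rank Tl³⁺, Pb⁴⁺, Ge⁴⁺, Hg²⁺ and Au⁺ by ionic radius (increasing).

First list Z and electron count for each: Ge⁴⁺ (Z=32, 28 e⁻), Pb⁴⁺ (Z=82, 78 e⁻), Tl³⁺ (Z=81, 78 e⁻), Hg²⁺ (Z=80, 78 e⁻), Au⁺ (Z=79, 78 e⁻). Ge⁴⁺ < Pb⁴⁺ (same group, 2 shells fewer); Pb⁴⁺ < Tl³⁺ (both 78 e⁻, Z=82>81); Tl³⁺ < Hg²⁺ (both 78 e⁻, Z=81>80); Hg²⁺ < Au⁺ (both 78 e⁻, Z=80>79).

Ge⁴⁺ < Pb⁴⁺ < Tl³⁺ < Hg²⁺ < Au⁺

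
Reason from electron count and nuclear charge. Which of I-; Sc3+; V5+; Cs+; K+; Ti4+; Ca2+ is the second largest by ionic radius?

First list Z and electron count for each: V5+ (Z=23, 18 e⁻), Ti4+ (Z=22, 18 e⁻), Sc3+ (Z=21, 18 e⁻), Ca2+ (Z=20, 18 e⁻), K+ (Z=19, 18 e⁻), Cs+ (Z=55, 54 e⁻), I- (Z=53, 54 e⁻). V5+ < Ti4+ (both 18 e⁻, Z=23>22); Ti4+ < Sc3+ (isoelectronic, higher Z=22 is smaller); Sc3+ < Ca2+ (isoelectronic, higher Z=21 is smaller); Ca2+ < K+ (both 18 e⁻, Z=20>19); K+ < Cs+ (same group, 2 shells fewer); Cs+ < I- (both 54 e⁻, Z=55>53).
Full ascending order: V5+ < Ti4+ < Sc3+ < Ca2+ < K+ < Cs+ < I-. Counting from the largest, position 2 is Cs+.

Cs+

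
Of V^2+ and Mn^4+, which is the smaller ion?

Mn^4+

Isoelectronic series (21 e⁻ each). Size is set by nuclear charge: more protons means a smaller ion. Mn^4+ (Z=25), V^2+ (Z=23).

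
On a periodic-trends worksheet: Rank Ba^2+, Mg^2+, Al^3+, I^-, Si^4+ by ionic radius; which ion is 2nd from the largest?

Work out protons and electrons: Si^4+ (Z=14, 10 e⁻), Al^3+ (Z=13, 10 e⁻), Mg^2+ (Z=12, 10 e⁻), Ba^2+ (Z=56, 54 e⁻), I^- (Z=53, 54 e⁻). Si^4+ < Al^3+ (isoelectronic, higher Z=14 is smaller); Al^3+ < Mg^2+ (both 10 e⁻, Z=13>12); Mg^2+ < Ba^2+ (same group, period 3 vs 6); Ba^2+ < I^- (both 54 e⁻, Z=56>53).
That gives Si^4+ < Al^3+ < Mg^2+ < Ba^2+ < I^-. From the largest end, number 2 is Ba^2+.

Ba^2+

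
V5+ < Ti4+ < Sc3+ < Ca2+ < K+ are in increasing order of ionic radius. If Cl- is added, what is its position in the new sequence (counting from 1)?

6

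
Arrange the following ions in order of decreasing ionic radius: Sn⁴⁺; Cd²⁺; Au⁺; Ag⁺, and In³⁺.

Work out protons and electrons: Sn⁴⁺ has 46 e⁻ (Z=50), In³⁺ has 46 e⁻ (Z=49), Cd²⁺ has 46 e⁻ (Z=48), Ag⁺ has 46 e⁻ (Z=47), Au⁺ has 78 e⁻ (Z=79). Sn⁴⁺ < In³⁺ (both 46 e⁻, Z=50>49); In³⁺ < Cd²⁺ (isoelectronic, higher Z=49 is smaller); Cd²⁺ < Ag⁺ (both 46 e⁻, Z=48>47); Ag⁺ < Au⁺ (same group, period 5 vs 6).

Au⁺ > Ag⁺ > Cd²⁺ > In³⁺ > Sn⁴⁺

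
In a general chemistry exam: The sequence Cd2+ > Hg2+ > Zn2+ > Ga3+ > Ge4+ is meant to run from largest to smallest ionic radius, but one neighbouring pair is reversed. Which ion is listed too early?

Cd2+

Check each adjacent pair. Cd2+ and Hg2+ are reversed: same group and charge — period 5 sits above period 6, so Cd2+ is smaller. No other neighbouring pair contradicts the periodic trends, so Cd2+ is the ion listed too early.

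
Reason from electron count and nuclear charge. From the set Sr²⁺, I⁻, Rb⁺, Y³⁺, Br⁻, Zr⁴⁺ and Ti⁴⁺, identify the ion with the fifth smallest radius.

Tabulating Z and e⁻: Ti⁴⁺ has 18 e⁻ (Z=22), Zr⁴⁺ has 36 e⁻ (Z=40), Y³⁺ has 36 e⁻ (Z=39), Sr²⁺ has 36 e⁻ (Z=38), Rb⁺ has 36 e⁻ (Z=37), Br⁻ has 36 e⁻ (Z=35), I⁻ has 54 e⁻ (Z=53). Ti⁴⁺ < Zr⁴⁺ (same group, period 4 vs 5); Zr⁴⁺ < Y³⁺ (both 36 e⁻, Z=40>39); Y³⁺ < Sr²⁺ (isoelectronic, higher Z=39 is smaller); Sr²⁺ < Rb⁺ (isoelectronic, higher Z=38 is smaller); Rb⁺ < Br⁻ (isoelectronic, higher Z=37 is smaller); Br⁻ < I⁻ (same group, 1 shell fewer).
That gives Ti⁴⁺ < Zr⁴⁺ < Y³⁺ < Sr²⁺ < Rb⁺ < Br⁻ < I⁻. From the smallest end, number 5 is Rb⁺.

Rb⁺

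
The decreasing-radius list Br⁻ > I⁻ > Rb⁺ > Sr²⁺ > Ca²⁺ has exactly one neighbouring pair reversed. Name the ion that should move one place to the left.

Compare adjacent ions: Br⁻ and I⁻ are in one column with the same charge; the lighter period-4 ion has one fewer shell and is smaller — yet in this decreasing list Br⁻ sits before I⁻. Nothing else is reversed, so I⁻ should move one place to the left.

I⁻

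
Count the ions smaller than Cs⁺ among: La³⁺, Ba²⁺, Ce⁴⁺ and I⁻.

3

These species are isoelectronic with 54 electrons. The only difference is the number of protons: Ce⁴⁺ (Z=58), La³⁺ (Z=57), Ba²⁺ (Z=56), Cs⁺ (Z=55), I⁻ (Z=53). The strongest nuclear pull (Ce⁴⁺) gives the smallest ion.
Relative to Cs⁺, the ions that are smaller are Ce⁴⁺, La³⁺, Ba²⁺. So 3 are smaller.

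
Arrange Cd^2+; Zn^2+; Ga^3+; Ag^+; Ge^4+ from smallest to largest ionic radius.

Ge^4+ < Ga^3+ < Zn^2+ < Cd^2+ < Ag^+

Work out protons and electrons: Ge^4+ has 28 e⁻ (Z=32), Ga^3+ has 28 e⁻ (Z=31), Zn^2+ has 28 e⁻ (Z=30), Cd^2+ has 46 e⁻ (Z=48), Ag^+ has 46 e⁻ (Z=47). Ge^4+ < Ga^3+ (isoelectronic, higher Z=32 is smaller); Ga^3+ < Zn^2+ (both 28 e⁻, Z=31>30); Zn^2+ < Cd^2+ (same group, period 4 vs 5); Cd^2+ < Ag^+ (both 46 e⁻, Z=48>47).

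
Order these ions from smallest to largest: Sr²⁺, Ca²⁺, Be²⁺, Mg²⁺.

These ions sit in one column with identical charge. Each step down the periodic table adds a principal shell, increasing the radius.

Be²⁺ < Mg²⁺ < Ca²⁺ < Sr²⁺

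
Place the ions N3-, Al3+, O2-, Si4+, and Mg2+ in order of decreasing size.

N3- > O2- > Mg2+ > Al3+ > Si4+

All of these have 10 electrons (isoelectronic). With the same electron cloud, the ion with the most protons pulls it in tightest. Nuclear charges: Si4+ (Z=14), Al3+ (Z=13), Mg2+ (Z=12), O2- (Z=8), N3- (Z=7). Highest Z is smallest.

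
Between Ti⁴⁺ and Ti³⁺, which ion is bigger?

Ti³⁺

These are all Ti ions. Removing more electrons (higher positive charge) pulls the remaining electrons in closer, so Ti⁴⁺ is smallest and Ti³⁺ is largest.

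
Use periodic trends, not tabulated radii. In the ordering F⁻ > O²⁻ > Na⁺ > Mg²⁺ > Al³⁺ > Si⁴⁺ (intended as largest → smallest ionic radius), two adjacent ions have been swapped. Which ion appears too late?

O²⁻

The pair F⁻, O²⁻ is the wrong way round — F⁻ and O²⁻ share 10 electrons; the higher nuclear charge on F (Z=9) contracts it more, so F⁻ < O²⁻. All other adjacent pairs agree with periodic trends, so O²⁻ is the misplaced ion.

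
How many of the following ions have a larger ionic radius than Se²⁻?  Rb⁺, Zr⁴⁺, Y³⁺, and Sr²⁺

0

Each ion has 36 electrons. The ranking follows nuclear charge in reverse — greater Z gives a smaller radius. Zr⁴⁺ (Z=40), Y³⁺ (Z=39), Sr²⁺ (Z=38), Rb⁺ (Z=37), Se²⁻ (Z=34).
Ordering all of them (including Se²⁻) by radius gives Zr⁴⁺ < Y³⁺ < Sr²⁺ < Rb⁺ < Se²⁻. Count: 0.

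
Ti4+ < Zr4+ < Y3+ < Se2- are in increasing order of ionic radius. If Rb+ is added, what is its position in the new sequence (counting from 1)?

4

First list Z and electron count for each: Ti4+ (Z=22, 18 e⁻), Zr4+ (Z=40, 36 e⁻), Y3+ (Z=39, 36 e⁻), Rb+ (Z=37, 36 e⁻), Se2- (Z=34, 36 e⁻). Ti4+ < Zr4+ (same group, period 4 vs 5); Zr4+ < Y3+ (both 36 e⁻, Z=40>39); Y3+ < Rb+ (isoelectronic, higher Z=39 is smaller); Rb+ < Se2- (isoelectronic, higher Z=37 is smaller).
With Rb+ included the full order is Ti4+ < Zr4+ < Y3+ < Rb+ < Se2-, so it takes position 4.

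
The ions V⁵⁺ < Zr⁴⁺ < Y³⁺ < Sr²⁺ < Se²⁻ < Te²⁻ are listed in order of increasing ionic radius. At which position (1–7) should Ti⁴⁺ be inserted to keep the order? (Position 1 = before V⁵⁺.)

2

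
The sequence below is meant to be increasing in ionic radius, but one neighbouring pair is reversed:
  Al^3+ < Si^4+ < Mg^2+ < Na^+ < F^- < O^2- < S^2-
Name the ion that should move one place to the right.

Al^3+

The pair Al^3+, Si^4+ is the wrong way round — they are isoelectronic (10 e⁻) and Si has more protons than Al (14 vs 13), making Si^4+ smaller. All other adjacent pairs agree with periodic trends, so Al^3+ is the misplaced ion.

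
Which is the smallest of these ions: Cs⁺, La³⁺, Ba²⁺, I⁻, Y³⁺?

Y³⁺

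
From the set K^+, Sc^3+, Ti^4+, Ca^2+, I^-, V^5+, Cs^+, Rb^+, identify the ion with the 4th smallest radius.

V^5+ (Z=23, 18 e⁻), Ti^4+ (Z=22, 18 e⁻), Sc^3+ (Z=21, 18 e⁻), Ca^2+ (Z=20, 18 e⁻), K^+ (Z=19, 18 e⁻), Rb^+ (Z=37, 36 e⁻), Cs^+ (Z=55, 54 e⁻), I^- (Z=53, 54 e⁻). V^5+ < Ti^4+ (isoelectronic, higher Z=23 is smaller); Ti^4+ < Sc^3+ (both 18 e⁻, Z=22>21); Sc^3+ < Ca^2+ (isoelectronic, higher Z=21 is smaller); Ca^2+ < K^+ (isoelectronic, higher Z=20 is smaller); K^+ < Rb^+ (same group, 1 shell fewer); Rb^+ < Cs^+ (same group, 1 shell fewer); Cs^+ < I^- (both 54 e⁻, Z=55>53).
So the order is V^5+ < Ti^4+ < Sc^3+ < Ca^2+ < K^+ < Rb^+ < Cs^+ < I^-; the 4th-smallest ion is Ca^2+.

Ca^2+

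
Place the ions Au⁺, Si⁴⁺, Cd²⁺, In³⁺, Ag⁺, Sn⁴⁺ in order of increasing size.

First list Z and electron count for each: Si⁴⁺ (Z=14, 10 e⁻), Sn⁴⁺ (Z=50, 46 e⁻), In³⁺ (Z=49, 46 e⁻), Cd²⁺ (Z=48, 46 e⁻), Ag⁺ (Z=47, 46 e⁻), Au⁺ (Z=79, 78 e⁻). Si⁴⁺ < Sn⁴⁺ (same group, 2 shells fewer); Sn⁴⁺ < In³⁺ (isoelectronic, higher Z=50 is smaller); In³⁺ < Cd²⁺ (isoelectronic, higher Z=49 is smaller); Cd²⁺ < Ag⁺ (both 46 e⁻, Z=48>47); Ag⁺ < Au⁺ (same group, period 5 vs 6).

Si⁴⁺ < Sn⁴⁺ < In³⁺ < Cd²⁺ < Ag⁺ < Au⁺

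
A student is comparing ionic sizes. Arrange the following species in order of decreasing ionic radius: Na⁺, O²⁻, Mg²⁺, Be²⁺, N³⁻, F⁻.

N³⁻ > O²⁻ > F⁻ > Na⁺ > Mg²⁺ > Be²⁺

Work out protons and electrons: Be²⁺: 2 e⁻, Z=4, Mg²⁺: 10 e⁻, Z=12, Na⁺: 10 e⁻, Z=11, F⁻: 10 e⁻, Z=9, O²⁻: 10 e⁻, Z=8, N³⁻: 10 e⁻, Z=7. Be²⁺ < Mg²⁺ (same group, period 2 vs 3); Mg²⁺ < Na⁺ (both 10 e⁻, Z=12>11); Na⁺ < F⁻ (isoelectronic, higher Z=11 is smaller); F⁻ < O²⁻ (isoelectronic, higher Z=9 is smaller); O²⁻ < N³⁻ (isoelectronic, higher Z=8 is smaller).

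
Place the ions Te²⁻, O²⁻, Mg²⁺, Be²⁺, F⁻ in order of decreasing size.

Tabulating Z and e⁻: Be²⁺: 2 e⁻, Z=4, Mg²⁺: 10 e⁻, Z=12, F⁻: 10 e⁻, Z=9, O²⁻: 10 e⁻, Z=8, Te²⁻: 54 e⁻, Z=52. Be²⁺ < Mg²⁺ (same group, period 2 vs 3); Mg²⁺ < F⁻ (both 10 e⁻, Z=12>9); F⁻ < O²⁻ (isoelectronic, higher Z=9 is smaller); O²⁻ < Te²⁻ (same group, period 2 vs 5).

Te²⁻ > O²⁻ > F⁻ > Mg²⁺ > Be²⁺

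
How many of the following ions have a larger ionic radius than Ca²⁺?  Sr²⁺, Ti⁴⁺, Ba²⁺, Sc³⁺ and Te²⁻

Work out protons and electrons: Ti⁴⁺: 18 e⁻, Z=22, Sc³⁺: 18 e⁻, Z=21, Ca²⁺: 18 e⁻, Z=20, Sr²⁺: 36 e⁻, Z=38, Ba²⁺: 54 e⁻, Z=56, Te²⁻: 54 e⁻, Z=52. Ti⁴⁺ < Sc³⁺ (both 18 e⁻, Z=22>21); Sc³⁺ < Ca²⁺ (both 18 e⁻, Z=21>20); Ca²⁺ < Sr²⁺ (same group, 1 shell fewer); Sr²⁺ < Ba²⁺ (same group, 1 shell fewer); Ba²⁺ < Te²⁻ (both 54 e⁻, Z=56>52).
Overall: Ti⁴⁺ < Sc³⁺ < Ca²⁺ < Sr²⁺ < Ba²⁺ < Te²⁻. Ca²⁺ has 2 below it and 3 above. So 3 are larger.

3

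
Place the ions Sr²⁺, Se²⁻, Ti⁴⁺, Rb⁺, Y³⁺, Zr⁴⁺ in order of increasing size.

Ti⁴⁺ < Zr⁴⁺ < Y³⁺ < Sr²⁺ < Rb⁺ < Se²⁻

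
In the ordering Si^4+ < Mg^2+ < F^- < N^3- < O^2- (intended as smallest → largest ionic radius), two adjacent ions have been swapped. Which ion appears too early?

Check each adjacent pair. N^3- and O^2- are reversed: O^2- and N^3- share 10 electrons; the higher nuclear charge on O (Z=8) contracts it more, so O^2- < N^3-. No other neighbouring pair contradicts the periodic trends, so N^3- is the ion listed too early.

N^3-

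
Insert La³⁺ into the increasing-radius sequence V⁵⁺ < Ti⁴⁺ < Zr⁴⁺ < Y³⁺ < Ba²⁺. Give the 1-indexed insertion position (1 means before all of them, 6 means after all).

First list Z and electron count for each: V⁵⁺ has 18 e⁻ (Z=23), Ti⁴⁺ has 18 e⁻ (Z=22), Zr⁴⁺ has 36 e⁻ (Z=40), Y³⁺ has 36 e⁻ (Z=39), La³⁺ has 54 e⁻ (Z=57), Ba²⁺ has 54 e⁻ (Z=56). V⁵⁺ < Ti⁴⁺ (both 18 e⁻, Z=23>22); Ti⁴⁺ < Zr⁴⁺ (same group, period 4 vs 5); Zr⁴⁺ < Y³⁺ (both 36 e⁻, Z=40>39); Y³⁺ < La³⁺ (same group, 1 shell fewer); La³⁺ < Ba²⁺ (both 54 e⁻, Z=57>56).
With La³⁺ included the full order is V⁵⁺ < Ti⁴⁺ < Zr⁴⁺ < Y³⁺ < La³⁺ < Ba²⁺, so it takes position 5.

5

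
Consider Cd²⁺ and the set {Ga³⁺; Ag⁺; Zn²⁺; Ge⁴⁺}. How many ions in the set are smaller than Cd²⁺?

Tabulating Z and e⁻: Ge⁴⁺ has 28 e⁻ (Z=32), Ga³⁺ has 28 e⁻ (Z=31), Zn²⁺ has 28 e⁻ (Z=30), Cd²⁺ has 46 e⁻ (Z=48), Ag⁺ has 46 e⁻ (Z=47). Ge⁴⁺ < Ga³⁺ (isoelectronic, higher Z=32 is smaller); Ga³⁺ < Zn²⁺ (both 28 e⁻, Z=31>30); Zn²⁺ < Cd²⁺ (same group, 1 shell fewer); Cd²⁺ < Ag⁺ (isoelectronic, higher Z=48 is smaller).
Placing each against Cd²⁺: smaller — Ge⁴⁺, Ga³⁺, Zn²⁺; larger — Ag⁺. That's 3.

3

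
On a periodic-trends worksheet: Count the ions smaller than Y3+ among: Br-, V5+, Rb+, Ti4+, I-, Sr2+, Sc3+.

Work out protons and electrons: V5+ has 18 e⁻ (Z=23), Ti4+ has 18 e⁻ (Z=22), Sc3+ has 18 e⁻ (Z=21), Y3+ has 36 e⁻ (Z=39), Sr2+ has 36 e⁻ (Z=38), Rb+ has 36 e⁻ (Z=37), Br- has 36 e⁻ (Z=35), I- has 54 e⁻ (Z=53). V5+ < Ti4+ (isoelectronic, higher Z=23 is smaller); Ti4+ < Sc3+ (isoelectronic, higher Z=22 is smaller); Sc3+ < Y3+ (same group, period 4 vs 5); Y3+ < Sr2+ (both 36 e⁻, Z=39>38); Sr2+ < Rb+ (both 36 e⁻, Z=38>37); Rb+ < Br- (isoelectronic, higher Z=37 is smaller); Br- < I- (same group, 1 shell fewer).
Placing each against Y3+: smaller — V5+, Ti4+, Sc3+; larger — Sr2+, Rb+, Br-, I-. Count: 3.

3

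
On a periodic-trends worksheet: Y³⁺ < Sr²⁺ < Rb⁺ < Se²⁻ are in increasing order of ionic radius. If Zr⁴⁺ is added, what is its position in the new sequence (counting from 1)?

1

Each ion has 36 electrons. The ranking follows nuclear charge in reverse — greater Z gives a smaller radius. Zr⁴⁺ (Z=40), Y³⁺ (Z=39), Sr²⁺ (Z=38), Rb⁺ (Z=37), Se²⁻ (Z=34).
Merged order: Zr⁴⁺ < Y³⁺ < Sr²⁺ < Rb⁺ < Se²⁻ — Zr⁴⁺ is number 1.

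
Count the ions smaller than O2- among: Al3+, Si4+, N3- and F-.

3

All of these have 10 electrons (isoelectronic). With the same electron cloud, the ion with the most protons pulls it in tightest. Nuclear charges: Si4+ (Z=14), Al3+ (Z=13), F- (Z=9), O2- (Z=8), N3- (Z=7). Highest Z is smallest.
Relative to O2-, the ions that are smaller are Si4+, Al3+, F-. Count: 3.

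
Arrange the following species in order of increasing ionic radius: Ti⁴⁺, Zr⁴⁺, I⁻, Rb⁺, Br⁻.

Work out protons and electrons: Ti⁴⁺ (Z=22, 18 e⁻), Zr⁴⁺ (Z=40, 36 e⁻), Rb⁺ (Z=37, 36 e⁻), Br⁻ (Z=35, 36 e⁻), I⁻ (Z=53, 54 e⁻). Ti⁴⁺ < Zr⁴⁺ (same group, 1 shell fewer); Zr⁴⁺ < Rb⁺ (both 36 e⁻, Z=40>37); Rb⁺ < Br⁻ (both 36 e⁻, Z=37>35); Br⁻ < I⁻ (same group, 1 shell fewer).

Ti⁴⁺ < Zr⁴⁺ < Rb⁺ < Br⁻ < I⁻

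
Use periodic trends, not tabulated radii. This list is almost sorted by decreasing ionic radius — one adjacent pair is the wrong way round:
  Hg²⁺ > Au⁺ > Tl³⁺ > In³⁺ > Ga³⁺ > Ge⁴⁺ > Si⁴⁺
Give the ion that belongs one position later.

Hg²⁺

Scanning neighbour by neighbour, only Hg²⁺/Au⁺ violates a trend: Hg²⁺ and Au⁺ share 78 electrons; the higher nuclear charge on Hg (Z=80) contracts it more, so Hg²⁺ < Au⁺. That makes Hg²⁺ the one sitting a position early relative to where it belongs.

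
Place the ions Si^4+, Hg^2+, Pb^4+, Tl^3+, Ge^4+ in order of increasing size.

Electron counts and nuclear charges: Si^4+ has 10 e⁻ (Z=14), Ge^4+ has 28 e⁻ (Z=32), Pb^4+ has 78 e⁻ (Z=82), Tl^3+ has 78 e⁻ (Z=81), Hg^2+ has 78 e⁻ (Z=80). Si^4+ < Ge^4+ (same group, 1 shell fewer); Ge^4+ < Pb^4+ (same group, 2 shells fewer); Pb^4+ < Tl^3+ (isoelectronic, higher Z=82 is smaller); Tl^3+ < Hg^2+ (both 78 e⁻, Z=81>80).

Si^4+ < Ge^4+ < Pb^4+ < Tl^3+ < Hg^2+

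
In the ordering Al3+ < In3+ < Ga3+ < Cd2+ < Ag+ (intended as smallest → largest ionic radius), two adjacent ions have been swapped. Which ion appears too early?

Scanning neighbour by neighbour, only In3+/Ga3+ violates a trend: Ga3+ and In3+ are in one column with the same charge; the lighter period-4 ion has one fewer shell and is smaller. That makes In3+ the one sitting a position early relative to where it belongs.

In3+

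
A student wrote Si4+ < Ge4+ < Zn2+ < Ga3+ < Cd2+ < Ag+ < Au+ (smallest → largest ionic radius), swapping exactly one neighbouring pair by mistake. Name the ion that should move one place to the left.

Check each adjacent pair. Zn2+ and Ga3+ are reversed: they are isoelectronic (28 e⁻) and Ga has more protons than Zn (31 vs 30), making Ga3+ smaller. No other neighbouring pair contradicts the periodic trends, so Ga3+ is the ion listed too late.

Ga3+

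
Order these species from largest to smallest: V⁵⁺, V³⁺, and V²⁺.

These are all V ions. Removing more electrons (higher positive charge) pulls the remaining electrons in closer, so V⁵⁺ is smallest and V²⁺ is largest.

V²⁺ > V³⁺ > V⁵⁺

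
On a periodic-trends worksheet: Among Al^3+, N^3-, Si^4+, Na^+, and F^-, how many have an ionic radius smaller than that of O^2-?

4

Isoelectronic series (10 e⁻ each). Size is set by nuclear charge: more protons means a smaller ion. Si^4+ (Z=14), Al^3+ (Z=13), Na^+ (Z=11), F^- (Z=9), O^2- (Z=8), N^3- (Z=7).
Ordering all of them (including O^2-) by radius gives Si^4+ < Al^3+ < Na^+ < F^- < O^2- < N^3-. That's 4.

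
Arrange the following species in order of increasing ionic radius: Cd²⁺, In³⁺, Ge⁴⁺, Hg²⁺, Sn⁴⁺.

Ge⁴⁺ (Z=32, 28 e⁻), Sn⁴⁺ (Z=50, 46 e⁻), In³⁺ (Z=49, 46 e⁻), Cd²⁺ (Z=48, 46 e⁻), Hg²⁺ (Z=80, 78 e⁻). Ge⁴⁺ < Sn⁴⁺ (same group, 1 shell fewer); Sn⁴⁺ < In³⁺ (isoelectronic, higher Z=50 is smaller); In³⁺ < Cd²⁺ (isoelectronic, higher Z=49 is smaller); Cd²⁺ < Hg²⁺ (same group, 1 shell fewer).

Ge⁴⁺ < Sn⁴⁺ < In³⁺ < Cd²⁺ < Hg²⁺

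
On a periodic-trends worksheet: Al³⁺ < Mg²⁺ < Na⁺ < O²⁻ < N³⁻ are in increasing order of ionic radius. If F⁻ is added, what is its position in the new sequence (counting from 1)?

4

These species are isoelectronic with 10 electrons. The only difference is the number of protons: Al³⁺ (Z=13), Mg²⁺ (Z=12), Na⁺ (Z=11), F⁻ (Z=9), O²⁻ (Z=8), N³⁻ (Z=7). The strongest nuclear pull (Al³⁺) gives the smallest ion.
The complete sequence is Al³⁺ < Mg²⁺ < Na⁺ < F⁻ < O²⁻ < N³⁻. F⁻ sits at position 4.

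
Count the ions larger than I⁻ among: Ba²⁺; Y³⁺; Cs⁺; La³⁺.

0

Y³⁺: 36 e⁻, Z=39, La³⁺: 54 e⁻, Z=57, Ba²⁺: 54 e⁻, Z=56, Cs⁺: 54 e⁻, Z=55, I⁻: 54 e⁻, Z=53. Y³⁺ < La³⁺ (same group, period 5 vs 6); La³⁺ < Ba²⁺ (isoelectronic, higher Z=57 is smaller); Ba²⁺ < Cs⁺ (isoelectronic, higher Z=56 is smaller); Cs⁺ < I⁻ (both 54 e⁻, Z=55>53).
Relative to I⁻, the ions that are larger are none. So 0 are larger.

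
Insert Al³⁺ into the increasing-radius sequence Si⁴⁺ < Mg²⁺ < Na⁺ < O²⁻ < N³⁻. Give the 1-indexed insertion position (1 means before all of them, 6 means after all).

2

Isoelectronic series (10 e⁻ each). Size is set by nuclear charge: more protons means a smaller ion. Si⁴⁺ (Z=14), Al³⁺ (Z=13), Mg²⁺ (Z=12), Na⁺ (Z=11), O²⁻ (Z=8), N³⁻ (Z=7).
Putting Al³⁺ in gives Si⁴⁺ < Al³⁺ < Mg²⁺ < Na⁺ < O²⁻ < N³⁻; it lands at slot 2.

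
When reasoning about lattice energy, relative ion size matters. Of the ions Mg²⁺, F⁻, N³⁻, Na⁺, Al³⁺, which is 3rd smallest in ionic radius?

Na⁺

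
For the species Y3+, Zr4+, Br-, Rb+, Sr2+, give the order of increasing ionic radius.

All of these have 36 electrons (isoelectronic). With the same electron cloud, the ion with the most protons pulls it in tightest. Nuclear charges: Zr4+ (Z=40), Y3+ (Z=39), Sr2+ (Z=38), Rb+ (Z=37), Br- (Z=35). Highest Z is smallest.

Zr4+ < Y3+ < Sr2+ < Rb+ < Br-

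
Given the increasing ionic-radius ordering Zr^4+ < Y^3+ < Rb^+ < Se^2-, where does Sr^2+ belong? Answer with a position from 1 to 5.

All of these have 36 electrons (isoelectronic). With the same electron cloud, the ion with the most protons pulls it in tightest. Nuclear charges: Zr^4+ (Z=40), Y^3+ (Z=39), Sr^2+ (Z=38), Rb^+ (Z=37), Se^2- (Z=34). Highest Z is smallest.
The complete sequence is Zr^4+ < Y^3+ < Sr^2+ < Rb^+ < Se^2-. Sr^2+ sits at position 3.

3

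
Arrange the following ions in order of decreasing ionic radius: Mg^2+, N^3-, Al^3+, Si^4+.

All of these have 10 electrons (isoelectronic). With the same electron cloud, the ion with the most protons pulls it in tightest. Nuclear charges: Si^4+ (Z=14), Al^3+ (Z=13), Mg^2+ (Z=12), N^3- (Z=7). Highest Z is smallest.

N^3- > Mg^2+ > Al^3+ > Si^4+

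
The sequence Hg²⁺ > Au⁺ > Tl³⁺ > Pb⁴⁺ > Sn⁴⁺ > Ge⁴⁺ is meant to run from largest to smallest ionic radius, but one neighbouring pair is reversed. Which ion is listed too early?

The pair Hg²⁺, Au⁺ is the wrong way round — they are isoelectronic (78 e⁻) and Hg has more protons than Au (80 vs 79), making Hg²⁺ smaller. All other adjacent pairs agree with periodic trends, so Hg²⁺ is the misplaced ion.

Hg²⁺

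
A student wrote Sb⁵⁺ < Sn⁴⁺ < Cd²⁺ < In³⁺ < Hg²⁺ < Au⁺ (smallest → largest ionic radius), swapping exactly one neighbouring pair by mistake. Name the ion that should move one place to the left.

Scanning neighbour by neighbour, only Cd²⁺/In³⁺ violates a trend: both have 46 electrons but Z(In)=49 > Z(Cd)=48, so In³⁺ should be the smaller of the two. That makes In³⁺ the one sitting a position late relative to where it belongs.

In³⁺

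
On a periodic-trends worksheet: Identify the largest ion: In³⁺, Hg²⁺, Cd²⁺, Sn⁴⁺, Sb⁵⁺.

Hg²⁺

Work out protons and electrons: Sb⁵⁺: 46 e⁻, Z=51, Sn⁴⁺: 46 e⁻, Z=50, In³⁺: 46 e⁻, Z=49, Cd²⁺: 46 e⁻, Z=48, Hg²⁺: 78 e⁻, Z=80. Sb⁵⁺ < Sn⁴⁺ (isoelectronic, higher Z=51 is smaller); Sn⁴⁺ < In³⁺ (both 46 e⁻, Z=50>49); In³⁺ < Cd²⁺ (isoelectronic, higher Z=49 is smaller); Cd²⁺ < Hg²⁺ (same group, 1 shell fewer).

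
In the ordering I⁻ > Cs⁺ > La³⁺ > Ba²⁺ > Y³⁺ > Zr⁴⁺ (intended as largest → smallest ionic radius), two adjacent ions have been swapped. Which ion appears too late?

Ba²⁺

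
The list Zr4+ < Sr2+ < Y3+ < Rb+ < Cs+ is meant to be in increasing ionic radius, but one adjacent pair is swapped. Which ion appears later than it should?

Y3+

Scanning neighbour by neighbour, only Sr2+/Y3+ violates a trend: they are isoelectronic (36 e⁻) and Y has more protons than Sr (39 vs 38), making Y3+ smaller. That makes Y3+ the one sitting a position late relative to where it belongs.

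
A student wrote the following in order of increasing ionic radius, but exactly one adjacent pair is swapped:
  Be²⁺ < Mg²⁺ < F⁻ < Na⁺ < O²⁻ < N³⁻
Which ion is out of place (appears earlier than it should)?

Check each adjacent pair. F⁻ and Na⁺ are reversed: they are isoelectronic (10 e⁻) and Na has more protons than F (11 vs 9), making Na⁺ smaller. No other neighbouring pair contradicts the periodic trends, so F⁻ is the ion listed too early.

F⁻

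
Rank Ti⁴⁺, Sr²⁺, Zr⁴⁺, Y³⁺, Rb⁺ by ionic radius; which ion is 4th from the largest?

Zr⁴⁺

Electron counts and nuclear charges: Ti⁴⁺ has 18 e⁻ (Z=22), Zr⁴⁺ has 36 e⁻ (Z=40), Y³⁺ has 36 e⁻ (Z=39), Sr²⁺ has 36 e⁻ (Z=38), Rb⁺ has 36 e⁻ (Z=37). Ti⁴⁺ < Zr⁴⁺ (same group, 1 shell fewer); Zr⁴⁺ < Y³⁺ (isoelectronic, higher Z=40 is smaller); Y³⁺ < Sr²⁺ (isoelectronic, higher Z=39 is smaller); Sr²⁺ < Rb⁺ (both 36 e⁻, Z=38>37).
Full ascending order: Ti⁴⁺ < Zr⁴⁺ < Y³⁺ < Sr²⁺ < Rb⁺. Counting from the largest, position 4 is Zr⁴⁺.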